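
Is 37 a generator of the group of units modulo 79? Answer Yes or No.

φ(79) = 79 − 1 = 78 = 2 · 3 · 13.
Test 37^(78/q) mod 79 for each prime factor q of 78:
37^39 ≡ 78 (mod 79)  [q = 2: ≢ 1 ✓]
37^26 ≡ 23 (mod 79)  [q = 3: ≢ 1 ✓]
37^6 ≡ 38 (mod 79)  [q = 13: ≢ 1 ✓]
None equal 1, so ord_79(37) = 78: 37 is a primitive root.

Yes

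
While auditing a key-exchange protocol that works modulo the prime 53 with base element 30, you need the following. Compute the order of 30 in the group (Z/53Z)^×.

Since 30 ∈ (Z/53Z)^×, its order divides φ(53) = 53 − 1 = 52 = 2^2 · 13.
Divisors of 52: 1, 2, 4, 13, 26, 52.
Test each divisor d:
30^1 ≡ 30 (mod 53)
30^2 ≡ 52 (mod 53)
30^4 ≡ 1 (mod 53) ✓
Therefore the multiplicative order of 30 modulo 53 is 4.

4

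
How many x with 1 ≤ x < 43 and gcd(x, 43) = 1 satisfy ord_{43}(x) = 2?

φ(43) = 43 − 1 = 42 = 2 · 3 · 7.
In a cyclic group of order 42, there are φ(d) elements of order d for each divisor d of 42, and zero for non-divisors.
2 | 42, and φ(2) = 2 − 1 = 1.

1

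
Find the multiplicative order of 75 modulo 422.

210

The order of 75 must divide φ(422) = φ(2)·φ(211) = 1·210 = 210 = 2 · 3 · 5 · 7.
Divisors of 210: 1, 2, 3, 5, 6, 7, 10, 14, 15, 21, 30, 35, 42, 70, 105, 210.
Evaluate successive powers at the divisors of 210:
75^1 ≡ 75 (mod 422)
75^2 ≡ 139 (mod 422)
75^3 ≡ 297 (mod 422)
75^5 ≡ 349 (mod 422)
75^6 ≡ 11 (mod 422)
75^7 ≡ 403 (mod 422)
75^10 ≡ 265 (mod 422)
75^14 ≡ 361 (mod 422)
75^15 ≡ 67 (mod 422)
75^21 ≡ 315 (mod 422)
75^30 ≡ 269 (mod 422)
75^35 ≡ 197 (mod 422)
75^42 ≡ 55 (mod 422)
75^70 ≡ 407 (mod 422)
75^105 ≡ 421 (mod 422)
75^210 ≡ 1 (mod 422) ✓
The smallest such exponent is 210, so the order of 75 is 210.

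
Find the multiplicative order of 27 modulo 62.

10

Since 27 ∈ (Z/62Z)^×, its order divides φ(62) = φ(2)·φ(31) = 1·30 = 30 = 2 · 3 · 5.
Divisors of 30: 1, 2, 3, 5, 6, 10, 15, 30.
Test each divisor d:
27^1 ≡ 27 (mod 62)
27^2 ≡ 47 (mod 62)
27^3 ≡ 29 (mod 62)
27^5 ≡ 61 (mod 62)
27^6 ≡ 35 (mod 62)
27^10 ≡ 1 (mod 62) ✓
The smallest such exponent is 10, so the order of 27 is 10.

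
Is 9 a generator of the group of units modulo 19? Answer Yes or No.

φ(19) = 19 − 1 = 18 = 2 · 3^2.
Test 9^(18/q) mod 19 for each prime factor q of 18:
9^9 ≡ 1 (mod 19)  [q = 2: ≡ 1 ✗]
9^6 ≡ 11 (mod 19)  [q = 3: ≢ 1 ✓]
9^9 ≡ 1 shows ord(9) | 9, strictly less than φ(19); not a primitive root.

No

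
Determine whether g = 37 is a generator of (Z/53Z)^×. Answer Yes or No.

φ(53) = 53 − 1 = 52 = 2^2 · 13.
It suffices to check that the order of 37 is not a proper divisor of 52: compute 37^(52/q) for q ∈ {2, 13}.
37^26 ≡ 1 (mod 53)  [q = 2: ≡ 1 ✗]
37^4 ≡ 28 (mod 53)  [q = 13: ≢ 1 ✓]
37^26 ≡ 1 shows ord(37) | 26, strictly less than φ(53); not a primitive root.

No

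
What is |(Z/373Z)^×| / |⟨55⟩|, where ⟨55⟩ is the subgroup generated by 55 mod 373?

6

The order of 55 must divide φ(373) = 373 − 1 = 372 = 2^2 · 3 · 31.
Divisors of 372: 1, 2, 3, 4, 6, 12, 31, 62, 93, 124, 186, 372.
Check 55^d mod 373 for each divisor in increasing order:
55^1 ≡ 55
55^2 ≡ 41
55^3 ≡ 17
55^4 ≡ 189
55^6 ≡ 289
55^12 ≡ 342
55^31 ≡ 372
55^62 ≡ 1
Thus |⟨55⟩| = ord(55) = 62.
Index = |(Z/373Z)^×| / |⟨55⟩| = 372 / 62 = 6.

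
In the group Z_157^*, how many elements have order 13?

φ(157) = 157 − 1 = 156 = 2^2 · 3 · 13.
(Z/157Z)^× is cyclic (|G| = 156); a cyclic group of order m has exactly φ(d) elements of each order d | m, and none otherwise.
13 | 156, and φ(13) = 13 − 1 = 12.

12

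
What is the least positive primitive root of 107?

2

φ(107) = 107 − 1 = 106 = 2 · 53.
g is a primitive root iff g^(106/q) ≢ 1 (mod 107) for each prime q ∈ {2, 53}.
g = 2: 2^53 ≡ 106; 2^2 ≡ 4 — none is 1, so 2 is a primitive root.
So 2 is the smallest generator of (Z/107Z)^×.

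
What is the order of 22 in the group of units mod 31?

ord(22) | φ(31) = 31 − 1 = 30 = 2 · 3 · 5.
Divisors of 30: 1, 2, 3, 5, 6, 10, 15, 30.
Check 22^d mod 31 for each divisor in increasing order:
22^1 ≡ 22
22^2 ≡ 19
22^3 ≡ 15
22^5 ≡ 6
22^6 ≡ 8
22^10 ≡ 5
22^15 ≡ 30
22^30 ≡ 1
So ord_31(22) = 30.

30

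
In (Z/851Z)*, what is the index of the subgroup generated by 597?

22

Since 597 ∈ (Z/851Z)^×, its order divides φ(851) = φ(23·37) = (23−1)·(37−1) = 22·36 = 792 = 2^3 · 3^2 · 11.
Divisors of 792: 1, 2, 3, 4, 6, 8, 9, 11, 12, 18, 22, 24, 33, 36, 44, 66, 72, 88, 99, 132, 198, 264, 396, 792.
Compute 597^d (mod 851) for the divisors d until we hit 1:
597^1 ≡ 597 (mod 851)
597^2 ≡ 691 (mod 851)
597^3 ≡ 643 (mod 851)
597^4 ≡ 70 (mod 851)
597^6 ≡ 714 (mod 851)
597^8 ≡ 645 (mod 851)
597^9 ≡ 413 (mod 851)
597^11 ≡ 298 (mod 851)
597^12 ≡ 47 (mod 851)
597^18 ≡ 369 (mod 851)
597^22 ≡ 300 (mod 851)
597^24 ≡ 507 (mod 851)
597^33 ≡ 45 (mod 851)
597^36 ≡ 1 (mod 851) ✓
So ord_851(597) = 36, hence |⟨597⟩| = 36.
Index = |(Z/851Z)^×| / |⟨597⟩| = 792 / 36 = 22.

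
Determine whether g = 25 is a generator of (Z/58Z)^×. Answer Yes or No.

φ(58) = φ(2)·φ(29) = 1·28 = 28 = 2^2 · 7.
Test 25^(28/q) mod 58 for each prime factor q of 28:
25^14 ≡ 1 (mod 58)  [q = 2: ≡ 1 ✗]
25^4 ≡ 53 (mod 58)  [q = 7: ≢ 1 ✓]
The check at q = 2 fails, so 25 generates a proper subgroup.

No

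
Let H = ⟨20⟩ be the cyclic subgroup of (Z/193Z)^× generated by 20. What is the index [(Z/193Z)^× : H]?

3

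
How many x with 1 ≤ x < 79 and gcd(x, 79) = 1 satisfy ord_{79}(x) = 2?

φ(79) = 79 − 1 = 78 = 2 · 3 · 13.
(Z/79Z)^× is cyclic (|G| = 78); a cyclic group of order m has exactly φ(d) elements of each order d | m, and none otherwise.
2 | 78, and φ(2) = 2 − 1 = 1.

1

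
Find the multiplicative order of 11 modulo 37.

6

By Lagrange's theorem, ord_37(11) divides φ(37) = 37 − 1 = 36 = 2^2 · 3^2.
Divisors of 36: 1, 2, 3, 4, 6, 9, 12, 18, 36.
Test each divisor d:
11^1 ≡ 11 (mod 37)
11^2 ≡ 10 (mod 37)
11^3 ≡ 36 (mod 37)
11^4 ≡ 26 (mod 37)
11^6 ≡ 1 (mod 37) ✓
Therefore the multiplicative order of 11 modulo 37 is 6.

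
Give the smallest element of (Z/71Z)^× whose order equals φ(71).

7

φ(71) = 71 − 1 = 70 = 2 · 5 · 7.
g is a primitive root iff g^(70/q) ≢ 1 (mod 71) for each prime q ∈ {2, 5, 7}.
g = 2: 2^35 ≡ 1 — hits 1, so not a primitive root.
g = 3: 3^35 ≡ 1 — hits 1, so not a primitive root.
g = 4: 4^35 ≡ 1 — hits 1, so not a primitive root.
g = 5: 5^35 ≡ 1 — hits 1, so not a primitive root.
g = 6: 6^35 ≡ 1 — hits 1, so not a primitive root.
g = 7: 7^35 ≡ 70; 7^14 ≡ 54; 7^10 ≡ 45 — none is 1, so 7 is a primitive root.
Hence the least primitive root of 71 is 7.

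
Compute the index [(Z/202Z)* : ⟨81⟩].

4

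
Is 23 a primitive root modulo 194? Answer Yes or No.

Yes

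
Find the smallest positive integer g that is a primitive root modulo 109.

6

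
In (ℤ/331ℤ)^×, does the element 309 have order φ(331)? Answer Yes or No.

φ(331) = 331 − 1 = 330 = 2 · 3 · 5 · 11.
Test 309^(330/q) mod 331 for each prime factor q of 330:
309^165 ≡ 330 (mod 331)  [q = 2: ≢ 1 ✓]
309^110 ≡ 1 (mod 331)  [q = 3: ≡ 1 ✗]
309^66 ≡ 323 (mod 331)  [q = 5: ≢ 1 ✓]
309^30 ≡ 180 (mod 331)  [q = 11: ≢ 1 ✓]
Since 309^110 ≡ 1, the order of 309 divides 110 < 330, so 309 is not a primitive root.

No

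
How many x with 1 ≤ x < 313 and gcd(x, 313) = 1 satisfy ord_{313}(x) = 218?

0

φ(313) = 313 − 1 = 312 = 2^3 · 3 · 13.
Since (Z/313Z)^× is cyclic of order 312, the number of elements of order d is φ(d) when d | 312 and 0 otherwise.
Since 218 ∤ 312, the count is 0.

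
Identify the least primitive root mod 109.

φ(109) = 109 − 1 = 108 = 2^2 · 3^3.
g is a primitive root iff g^(108/q) ≢ 1 (mod 109) for each prime q ∈ {2, 3}.
g = 2: 2^54 ≡ 108; 2^36 ≡ 1 — hits 1, so not a primitive root.
g = 3: 3^54 ≡ 1 — hits 1, so not a primitive root.
g = 4: 4^54 ≡ 1 — hits 1, so not a primitive root.
g = 5: 5^54 ≡ 1 — hits 1, so not a primitive root.
g = 6: 6^54 ≡ 108; 6^36 ≡ 63 — none is 1, so 6 is a primitive root.
So 6 is the smallest generator of (Z/109Z)^×.

6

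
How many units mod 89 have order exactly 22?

10

φ(89) = 89 − 1 = 88 = 2^3 · 11.
Since (Z/89Z)^× is cyclic of order 88, the number of elements of order d is φ(d) when d | 88 and 0 otherwise.
22 = 2 · 11 divides 88, and φ(22) = 10.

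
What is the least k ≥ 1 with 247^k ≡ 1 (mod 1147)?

18

Since 247 ∈ (Z/1147Z)^×, its order divides φ(1147) = φ(31·37) = (31−1)·(37−1) = 30·36 = 1080 = 2^3 · 3^3 · 5.
Divisors of 1080: 1, 2, 3, 4, 5, 6, 8, 9, 10, 12, 15, 18, 20, 24, 27, 30, 36, 40, 45, 54, 60, 72, 90, 108, 120, 135, 180, 216, 270, 360, 540, 1080.
Check 247^d mod 1147 for each divisor in increasing order:
247^1 ≡ 247
247^2 ≡ 218
247^3 ≡ 1084
247^4 ≡ 497
247^5 ≡ 30
247^6 ≡ 528
247^8 ≡ 404
247^9 ≡ 1146
247^10 ≡ 900
247^12 ≡ 63
247^15 ≡ 619
247^18 ≡ 1
So ord_1147(247) = 18.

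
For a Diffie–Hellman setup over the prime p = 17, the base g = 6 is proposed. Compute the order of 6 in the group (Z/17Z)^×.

16

The order of 6 must divide φ(17) = 17 − 1 = 16 = 2^4.
Divisors of 16: 1, 2, 4, 8, 16.
Evaluate successive powers at the divisors of 16:
6^1 ≡ 6 (mod 17)
6^2 ≡ 2 (mod 17)
6^4 ≡ 4 (mod 17)
6^8 ≡ 16 (mod 17)
6^16 ≡ 1 (mod 17) ✓
Therefore the multiplicative order of 6 modulo 17 is 16.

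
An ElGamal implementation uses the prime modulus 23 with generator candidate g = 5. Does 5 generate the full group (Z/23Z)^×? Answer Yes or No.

Yes

φ(23) = 23 − 1 = 22 = 2 · 11.
Test 5^(22/q) mod 23 for each prime factor q of 22:
5^11 ≡ 22 (mod 23)  [q = 2: ≢ 1 ✓]
5^2 ≡ 2 (mod 23)  [q = 11: ≢ 1 ✓]
All checks pass, so 5 has order 22 and is a primitive root modulo 23.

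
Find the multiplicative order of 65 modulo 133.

6

ord(65) | φ(133) = φ(7·19) = (7−1)·(19−1) = 6·18 = 108 = 2^2 · 3^3.
Divisors of 108: 1, 2, 3, 4, 6, 9, 12, 18, 27, 36, 54, 108.
Evaluate successive powers at the divisors of 108:
65^1 ≡ 65 (mod 133)
65^2 ≡ 102 (mod 133)
65^3 ≡ 113 (mod 133)
65^4 ≡ 30 (mod 133)
65^6 ≡ 1 (mod 133) ✓
Therefore the multiplicative order of 65 modulo 133 is 6.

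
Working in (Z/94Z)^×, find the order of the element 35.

46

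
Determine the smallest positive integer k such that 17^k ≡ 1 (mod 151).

75

The order of 17 must divide φ(151) = 151 − 1 = 150 = 2 · 3 · 5^2.
Divisors of 150: 1, 2, 3, 5, 6, 10, 15, 25, 30, 50, 75, 150.
Evaluate successive powers at the divisors of 150:
17^1 ≡ 17 (mod 151)
17^2 ≡ 138 (mod 151)
17^3 ≡ 81 (mod 151)
17^5 ≡ 4 (mod 151)
17^6 ≡ 68 (mod 151)
17^10 ≡ 16 (mod 151)
17^15 ≡ 64 (mod 151)
17^25 ≡ 118 (mod 151)
17^30 ≡ 19 (mod 151)
17^50 ≡ 32 (mod 151)
17^75 ≡ 1 (mod 151) ✓
The smallest such exponent is 75, so the order of 17 is 75.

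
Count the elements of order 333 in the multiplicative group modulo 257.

0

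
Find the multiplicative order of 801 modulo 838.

By Lagrange's theorem, ord_838(801) divides φ(838) = φ(2)·φ(419) = 1·418 = 418 = 2 · 11 · 19.
Divisors of 418: 1, 2, 11, 19, 22, 38, 209, 418.
Compute 801^d (mod 838) for the divisors d until we hit 1:
801^1 ≡ 801 (mod 838)
801^2 ≡ 531 (mod 838)
801^11 ≡ 509 (mod 838)
801^19 ≡ 85 (mod 838)
801^22 ≡ 139 (mod 838)
801^38 ≡ 521 (mod 838)
801^209 ≡ 837 (mod 838)
801^418 ≡ 1 (mod 838) ✓
Hence ord(801) = 418.

418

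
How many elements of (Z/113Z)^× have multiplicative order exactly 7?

φ(113) = 113 − 1 = 112 = 2^4 · 7.
In a cyclic group of order 112, there are φ(d) elements of order d for each divisor d of 112, and zero for non-divisors.
7 | 112, and φ(7) = 7 − 1 = 6.

6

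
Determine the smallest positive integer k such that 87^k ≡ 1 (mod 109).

Since 87 ∈ (Z/109Z)^×, its order divides φ(109) = 109 − 1 = 108 = 2^2 · 3^3.
Divisors of 108: 1, 2, 3, 4, 6, 9, 12, 18, 27, 36, 54, 108.
Test each divisor d:
87^1 ≡ 87 (mod 109)
87^2 ≡ 48 (mod 109)
87^3 ≡ 34 (mod 109)
87^4 ≡ 15 (mod 109)
87^6 ≡ 66 (mod 109)
87^9 ≡ 64 (mod 109)
87^12 ≡ 105 (mod 109)
87^18 ≡ 63 (mod 109)
87^27 ≡ 108 (mod 109)
87^36 ≡ 45 (mod 109)
87^54 ≡ 1 (mod 109) ✓
Hence ord(87) = 54.

54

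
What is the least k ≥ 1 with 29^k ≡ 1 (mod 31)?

10

By Lagrange's theorem, ord_31(29) divides φ(31) = 31 − 1 = 30 = 2 · 3 · 5.
Divisors of 30: 1, 2, 3, 5, 6, 10, 15, 30.
Check 29^d mod 31 for each divisor in increasing order:
29^1 ≡ 29 (mod 31)
29^2 ≡ 4 (mod 31)
29^3 ≡ 23 (mod 31)
29^5 ≡ 30 (mod 31)
29^6 ≡ 2 (mod 31)
29^10 ≡ 1 (mod 31) ✓
The smallest such exponent is 10, so the order of 29 is 10.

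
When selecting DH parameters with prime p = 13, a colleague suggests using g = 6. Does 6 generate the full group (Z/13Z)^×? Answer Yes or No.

Yes

φ(13) = 13 − 1 = 12 = 2^2 · 3.
It suffices to check that the order of 6 is not a proper divisor of 12: compute 6^(12/q) for q ∈ {2, 3}.
6^6 ≡ 12 (mod 13)  [q = 2: ≢ 1 ✓]
6^4 ≡ 9 (mod 13)  [q = 3: ≢ 1 ✓]
Every test exponent gives a nontrivial residue, hence 6 generates the full group.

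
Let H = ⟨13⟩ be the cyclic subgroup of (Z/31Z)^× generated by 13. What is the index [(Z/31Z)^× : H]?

By Lagrange's theorem, ord_31(13) divides φ(31) = 31 − 1 = 30 = 2 · 3 · 5.
Divisors of 30: 1, 2, 3, 5, 6, 10, 15, 30.
Evaluate successive powers at the divisors of 30:
13^1 ≡ 13
13^2 ≡ 14
13^3 ≡ 27
13^5 ≡ 6
13^6 ≡ 16
13^10 ≡ 5
13^15 ≡ 30
13^30 ≡ 1
The order of 13 is 30, so the subgroup it generates has 30 elements.
The index is φ(31) / ord(13) = 30 / 30 = 1.

1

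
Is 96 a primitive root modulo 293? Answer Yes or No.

No

φ(293) = 293 − 1 = 292 = 2^2 · 73.
96 is a primitive root mod 293 iff 96^(φ(293)/q) ≢ 1 for every prime q | φ(293), i.e. q ∈ {2, 73}.
96^146 ≡ 1 (mod 293)  [q = 2: ≡ 1 ✗]
96^4 ≡ 109 (mod 293)  [q = 73: ≢ 1 ✓]
96^146 ≡ 1 shows ord(96) | 146, strictly less than φ(293); not a primitive root.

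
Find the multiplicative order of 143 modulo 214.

The order of 143 must divide φ(214) = φ(2)·φ(107) = 1·106 = 106 = 2 · 53.
Divisors of 106: 1, 2, 53, 106.
Compute 143^d (mod 214) for the divisors d until we hit 1:
143^1 ≡ 143 (mod 214)
143^2 ≡ 119 (mod 214)
143^53 ≡ 1 (mod 214) ✓
Therefore the multiplicative order of 143 modulo 214 is 53.

53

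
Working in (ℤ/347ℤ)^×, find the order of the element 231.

The order of 231 must divide φ(347) = 347 − 1 = 346 = 2 · 173.
Divisors of 346: 1, 2, 173, 346.
Evaluate successive powers at the divisors of 346:
231^1 ≡ 231 (mod 347)
231^2 ≡ 270 (mod 347)
231^173 ≡ 346 (mod 347)
231^346 ≡ 1 (mod 347) ✓
Hence ord(231) = 346.

346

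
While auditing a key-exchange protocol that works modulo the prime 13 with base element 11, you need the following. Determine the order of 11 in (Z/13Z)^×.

The order of 11 must divide φ(13) = 13 − 1 = 12 = 2^2 · 3.
Divisors of 12: 1, 2, 3, 4, 6, 12.
Evaluate successive powers at the divisors of 12:
11^1 ≡ 11
11^2 ≡ 4
11^3 ≡ 5
11^4 ≡ 3
11^6 ≡ 12
11^12 ≡ 1
So ord_13(11) = 12.

12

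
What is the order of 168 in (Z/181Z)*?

By Lagrange's theorem, ord_181(168) divides φ(181) = 181 − 1 = 180 = 2^2 · 3^2 · 5.
Divisors of 180: 1, 2, 3, 4, 5, 6, 9, 10, 12, 15, 18, 20, 30, 36, 45, 60, 90, 180.
Test each divisor d:
168^1 ≡ 168 (mod 181)
168^2 ≡ 169 (mod 181)
168^3 ≡ 156 (mod 181)
168^4 ≡ 144 (mod 181)
168^5 ≡ 119 (mod 181)
168^6 ≡ 82 (mod 181)
168^9 ≡ 122 (mod 181)
168^10 ≡ 43 (mod 181)
168^12 ≡ 27 (mod 181)
168^15 ≡ 49 (mod 181)
168^18 ≡ 42 (mod 181)
168^20 ≡ 39 (mod 181)
168^30 ≡ 48 (mod 181)
168^36 ≡ 135 (mod 181)
168^45 ≡ 180 (mod 181)
168^60 ≡ 132 (mod 181)
168^90 ≡ 1 (mod 181) ✓
Therefore the multiplicative order of 168 modulo 181 is 90.

90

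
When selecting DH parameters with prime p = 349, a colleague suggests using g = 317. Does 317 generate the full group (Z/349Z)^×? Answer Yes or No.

φ(349) = 349 − 1 = 348 = 2^2 · 3 · 29.
317 is a primitive root mod 349 iff 317^(φ(349)/q) ≢ 1 for every prime q | φ(349), i.e. q ∈ {2, 3, 29}.
317^174 ≡ 348 (mod 349)  [q = 2: ≢ 1 ✓]
317^116 ≡ 122 (mod 349)  [q = 3: ≢ 1 ✓]
317^12 ≡ 210 (mod 349)  [q = 29: ≢ 1 ✓]
Every test exponent gives a nontrivial residue, hence 317 generates the full group.

Yes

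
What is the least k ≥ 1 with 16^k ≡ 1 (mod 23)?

11

By Lagrange's theorem, ord_23(16) divides φ(23) = 23 − 1 = 22 = 2 · 11.
Divisors of 22: 1, 2, 11, 22.
Test each divisor d:
16^1 ≡ 16 (mod 23)
16^2 ≡ 3 (mod 23)
16^11 ≡ 1 (mod 23) ✓
Therefore the multiplicative order of 16 modulo 23 is 11.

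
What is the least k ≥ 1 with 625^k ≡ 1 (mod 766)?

191

ord(625) | φ(766) = φ(2)·φ(383) = 1·382 = 382 = 2 · 191.
Divisors of 382: 1, 2, 191, 382.
Compute 625^d (mod 766) for the divisors d until we hit 1:
625^1 ≡ 625 (mod 766)
625^2 ≡ 731 (mod 766)
625^191 ≡ 1 (mod 766) ✓
So ord_766(625) = 191.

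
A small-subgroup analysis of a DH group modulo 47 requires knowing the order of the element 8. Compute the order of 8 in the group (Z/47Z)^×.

23

The order of 8 must divide φ(47) = 47 − 1 = 46 = 2 · 23.
Divisors of 46: 1, 2, 23, 46.
Check 8^d mod 47 for each divisor in increasing order:
8^1 ≡ 8 (mod 47)
8^2 ≡ 17 (mod 47)
8^23 ≡ 1 (mod 47) ✓
The smallest such exponent is 23, so the order of 8 is 23.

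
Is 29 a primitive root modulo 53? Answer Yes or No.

No

φ(53) = 53 − 1 = 52 = 2^2 · 13.
29 is a primitive root mod 53 iff 29^(φ(53)/q) ≢ 1 for every prime q | φ(53), i.e. q ∈ {2, 13}.
29^26 ≡ 1 (mod 53)  [q = 2: ≡ 1 ✗]
29^4 ≡ 49 (mod 53)  [q = 13: ≢ 1 ✓]
Since 29^26 ≡ 1, the order of 29 divides 26 < 52, so 29 is not a primitive root.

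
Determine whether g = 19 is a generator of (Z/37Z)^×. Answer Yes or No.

Yes

φ(37) = 37 − 1 = 36 = 2^2 · 3^2.
An element g generates (Z/37Z)^× iff g^(36/q) ≢ 1 (mod 37) for each prime q ∈ {2, 3}.
19^18 ≡ 36 (mod 37)  [q = 2: ≢ 1 ✓]
19^12 ≡ 10 (mod 37)  [q = 3: ≢ 1 ✓]
All checks pass, so 19 has order 36 and is a primitive root modulo 37.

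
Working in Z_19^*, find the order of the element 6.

ord(6) | φ(19) = 19 − 1 = 18 = 2 · 3^2.
Divisors of 18: 1, 2, 3, 6, 9, 18.
Check 6^d mod 19 for each divisor in increasing order:
6^1 ≡ 6
6^2 ≡ 17
6^3 ≡ 7
6^6 ≡ 11
6^9 ≡ 1
So ord_19(6) = 9.

9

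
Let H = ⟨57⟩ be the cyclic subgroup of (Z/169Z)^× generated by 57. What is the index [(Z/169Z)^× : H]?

3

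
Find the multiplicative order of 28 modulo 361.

9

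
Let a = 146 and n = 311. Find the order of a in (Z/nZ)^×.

Since 146 ∈ (Z/311Z)^×, its order divides φ(311) = 311 − 1 = 310 = 2 · 5 · 31.
Divisors of 310: 1, 2, 5, 10, 31, 62, 155, 310.
Check 146^d mod 311 for each divisor in increasing order:
146^1 ≡ 146
146^2 ≡ 168
146^5 ≡ 265
146^10 ≡ 250
146^31 ≡ 1
So ord_311(146) = 31.

31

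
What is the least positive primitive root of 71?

7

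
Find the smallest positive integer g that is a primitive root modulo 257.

3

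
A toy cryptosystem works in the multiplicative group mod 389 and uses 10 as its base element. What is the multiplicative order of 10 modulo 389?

The order of 10 must divide φ(389) = 389 − 1 = 388 = 2^2 · 97.
Divisors of 388: 1, 2, 4, 97, 194, 388.
Check 10^d mod 389 for each divisor in increasing order:
10^1 ≡ 10
10^2 ≡ 100
10^4 ≡ 275
10^97 ≡ 115
10^194 ≡ 388
10^388 ≡ 1
So ord_389(10) = 388.

388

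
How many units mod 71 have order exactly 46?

0

φ(71) = 71 − 1 = 70 = 2 · 5 · 7.
(Z/71Z)^× is cyclic (|G| = 70); a cyclic group of order m has exactly φ(d) elements of each order d | m, and none otherwise.
Here 70 is not a multiple of 46, so there are no elements of order 46.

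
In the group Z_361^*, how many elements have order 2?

φ(361) = φ(19^2) = 19·(19−1) = 342 = 2 · 3^2 · 19.
Since (Z/361Z)^× is cyclic of order 342, the number of elements of order d is φ(d) when d | 342 and 0 otherwise.
2 | 342, and φ(2) = 2 − 1 = 1.

1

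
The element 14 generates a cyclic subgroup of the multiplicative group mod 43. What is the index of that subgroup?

2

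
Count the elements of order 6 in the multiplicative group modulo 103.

φ(103) = 103 − 1 = 102 = 2 · 3 · 17.
In a cyclic group of order 102, there are φ(d) elements of order d for each divisor d of 102, and zero for non-divisors.
6 = 2 · 3 divides 102, and φ(6) = 2.

2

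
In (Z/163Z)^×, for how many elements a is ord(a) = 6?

φ(163) = 163 − 1 = 162 = 2 · 3^4.
Since (Z/163Z)^× is cyclic of order 162, the number of elements of order d is φ(d) when d | 162 and 0 otherwise.
6 = 2 · 3 divides 162, and φ(6) = 2.

2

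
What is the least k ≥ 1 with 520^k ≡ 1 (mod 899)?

420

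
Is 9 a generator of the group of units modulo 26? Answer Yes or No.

φ(26) = φ(2)·φ(13) = 1·12 = 12 = 2^2 · 3.
It suffices to check that the order of 9 is not a proper divisor of 12: compute 9^(12/q) for q ∈ {2, 3}.
9^6 ≡ 1 (mod 26)  [q = 2: ≡ 1 ✗]
9^4 ≡ 9 (mod 26)  [q = 3: ≢ 1 ✓]
The check at q = 2 fails, so 9 generates a proper subgroup.

No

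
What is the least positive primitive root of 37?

2

φ(37) = 37 − 1 = 36 = 2^2 · 3^2.
g is a primitive root iff g^(36/q) ≢ 1 (mod 37) for each prime q ∈ {2, 3}.
g = 2: 2^18 ≡ 36; 2^12 ≡ 26 — none is 1, so 2 is a primitive root.
Hence the least primitive root of 37 is 2.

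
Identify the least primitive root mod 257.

3

φ(257) = 257 − 1 = 256 = 2^8.
Test candidates g = 2, 3, … against the prime factors q ∈ {2} of φ(257): g is a generator iff g^(256/q) ≢ 1 for every such q.
g = 2: 2^128 ≡ 1 — hits 1, so not a primitive root.
g = 3: 3^128 ≡ 256 — none is 1, so 3 is a primitive root.
Hence the least primitive root of 257 is 3.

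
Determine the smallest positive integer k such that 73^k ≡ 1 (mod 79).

The order of 73 must divide φ(79) = 79 − 1 = 78 = 2 · 3 · 13.
Divisors of 78: 1, 2, 3, 6, 13, 26, 39, 78.
Evaluate successive powers at the divisors of 78:
73^1 ≡ 73
73^2 ≡ 36
73^3 ≡ 21
73^6 ≡ 46
73^13 ≡ 23
73^26 ≡ 55
73^39 ≡ 1
So ord_79(73) = 39.

39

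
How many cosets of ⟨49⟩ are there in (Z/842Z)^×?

12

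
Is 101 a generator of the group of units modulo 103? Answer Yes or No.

Yes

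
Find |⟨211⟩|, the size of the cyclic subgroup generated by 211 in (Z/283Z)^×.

141

The order of 211 must divide φ(283) = 283 − 1 = 282 = 2 · 3 · 47.
Divisors of 282: 1, 2, 3, 6, 47, 94, 141, 282.
Evaluate successive powers at the divisors of 282:
211^1 ≡ 211
211^2 ≡ 90
211^3 ≡ 29
211^6 ≡ 275
211^47 ≡ 238
211^94 ≡ 44
211^141 ≡ 1
Hence ord(211) = 141.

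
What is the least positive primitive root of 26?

φ(26) = φ(2)·φ(13) = 1·12 = 12 = 2^2 · 3.
g is a primitive root iff g^(12/q) ≢ 1 (mod 26) for each prime q ∈ {2, 3}.
g = 2: gcd(2, 26) = 2 > 1, not a unit — skip.
g = 3: 3^6 ≡ 1 — hits 1, so not a primitive root.
g = 4: gcd(4, 26) = 2 > 1, not a unit — skip.
g = 5: 5^6 ≡ 25; 5^4 ≡ 1 — hits 1, so not a primitive root.
g = 6: gcd(6, 26) = 2 > 1, not a unit — skip.
g = 7: 7^6 ≡ 25; 7^4 ≡ 9 — none is 1, so 7 is a primitive root.
So 7 is the smallest generator of (Z/26Z)^×.

7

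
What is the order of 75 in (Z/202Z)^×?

100

The order of 75 must divide φ(202) = φ(2)·φ(101) = 1·100 = 100 = 2^2 · 5^2.
Divisors of 100: 1, 2, 4, 5, 10, 20, 25, 50, 100.
Compute 75^d (mod 202) for the divisors d until we hit 1:
75^1 ≡ 75 (mod 202)
75^2 ≡ 171 (mod 202)
75^4 ≡ 153 (mod 202)
75^5 ≡ 163 (mod 202)
75^10 ≡ 107 (mod 202)
75^20 ≡ 137 (mod 202)
75^25 ≡ 111 (mod 202)
75^50 ≡ 201 (mod 202)
75^100 ≡ 1 (mod 202) ✓
So ord_202(75) = 100.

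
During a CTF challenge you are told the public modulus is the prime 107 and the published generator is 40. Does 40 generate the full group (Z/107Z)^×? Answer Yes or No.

φ(107) = 107 − 1 = 106 = 2 · 53.
Test 40^(106/q) mod 107 for each prime factor q of 106:
40^53 ≡ 1 (mod 107)  [q = 2: ≡ 1 ✗]
40^2 ≡ 102 (mod 107)  [q = 53: ≢ 1 ✓]
Since 40^53 ≡ 1, the order of 40 divides 53 < 106, so 40 is not a primitive root.

No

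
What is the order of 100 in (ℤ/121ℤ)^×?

11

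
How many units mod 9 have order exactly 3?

2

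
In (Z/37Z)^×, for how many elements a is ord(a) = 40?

0

φ(37) = 37 − 1 = 36 = 2^2 · 3^2.
Since (Z/37Z)^× is cyclic of order 36, the number of elements of order d is φ(d) when d | 36 and 0 otherwise.
Here 36 is not a multiple of 40, so there are no elements of order 40.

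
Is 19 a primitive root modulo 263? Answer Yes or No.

Yes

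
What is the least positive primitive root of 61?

φ(61) = 61 − 1 = 60 = 2^2 · 3 · 5.
Test candidates g = 2, 3, … against the prime factors q ∈ {2, 3, 5} of φ(61): g is a generator iff g^(60/q) ≢ 1 for every such q.
g = 2: 2^30 ≡ 60; 2^20 ≡ 47; 2^12 ≡ 9 — none is 1, so 2 is a primitive root.
Hence the least primitive root of 61 is 2.

2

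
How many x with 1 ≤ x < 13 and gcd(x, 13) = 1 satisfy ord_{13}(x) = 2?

1

φ(13) = 13 − 1 = 12 = 2^2 · 3.
(Z/13Z)^× is cyclic (|G| = 12); a cyclic group of order m has exactly φ(d) elements of each order d | m, and none otherwise.
2 | 12, and φ(2) = 2 − 1 = 1.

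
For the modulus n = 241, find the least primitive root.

φ(241) = 241 − 1 = 240 = 2^4 · 3 · 5.
Test candidates g = 2, 3, … against the prime factors q ∈ {2, 3, 5} of φ(241): g is a generator iff g^(240/q) ≢ 1 for every such q.
g = 2: 2^120 ≡ 1 — hits 1, so not a primitive root.
g = 3: 3^120 ≡ 1 — hits 1, so not a primitive root.
g = 4: 4^120 ≡ 1 — hits 1, so not a primitive root.
g = 5: 5^120 ≡ 1 — hits 1, so not a primitive root.
g = 6: 6^120 ≡ 1 — hits 1, so not a primitive root.
g = 7: 7^120 ≡ 240; 7^80 ≡ 15; 7^48 ≡ 91 — none is 1, so 7 is a primitive root.
The smallest primitive root modulo 241 is 7.

7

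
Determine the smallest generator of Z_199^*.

φ(199) = 199 − 1 = 198 = 2 · 3^2 · 11.
g is a primitive root iff g^(198/q) ≢ 1 (mod 199) for each prime q ∈ {2, 3, 11}.
g = 2: 2^99 ≡ 1 — hits 1, so not a primitive root.
g = 3: 3^99 ≡ 198; 3^66 ≡ 106; 3^18 ≡ 125 — none is 1, so 3 is a primitive root.
Hence the least primitive root of 199 is 3.

3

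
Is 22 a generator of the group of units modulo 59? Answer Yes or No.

No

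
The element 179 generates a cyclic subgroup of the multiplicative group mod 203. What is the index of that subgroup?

4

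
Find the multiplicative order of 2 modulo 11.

The order of 2 must divide φ(11) = 11 − 1 = 10 = 2 · 5.
Divisors of 10: 1, 2, 5, 10.
Test each divisor d:
2^1 ≡ 2
2^2 ≡ 4
2^5 ≡ 10
2^10 ≡ 1
So ord_11(2) = 10.

10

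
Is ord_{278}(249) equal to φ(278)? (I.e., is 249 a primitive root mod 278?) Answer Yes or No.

φ(278) = φ(2)·φ(139) = 1·138 = 138 = 2 · 3 · 23.
An element g generates (Z/278Z)^× iff g^(138/q) ≢ 1 (mod 278) for each prime q ∈ {2, 3, 23}.
249^69 ≡ 277 (mod 278)  [q = 2: ≢ 1 ✓]
249^46 ≡ 235 (mod 278)  [q = 3: ≢ 1 ✓]
249^6 ≡ 65 (mod 278)  [q = 23: ≢ 1 ✓]
None equal 1, so ord_278(249) = 138: 249 is a primitive root.

Yes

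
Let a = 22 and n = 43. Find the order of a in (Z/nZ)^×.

14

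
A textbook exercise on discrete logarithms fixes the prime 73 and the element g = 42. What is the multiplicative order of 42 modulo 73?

ord(42) | φ(73) = 73 − 1 = 72 = 2^3 · 3^2.
Divisors of 72: 1, 2, 3, 4, 6, 8, 9, 12, 18, 24, 36, 72.
Compute 42^d (mod 73) for the divisors d until we hit 1:
42^1 ≡ 42
42^2 ≡ 12
42^3 ≡ 66
42^4 ≡ 71
42^6 ≡ 49
42^8 ≡ 4
42^9 ≡ 22
42^12 ≡ 65
42^18 ≡ 46
42^24 ≡ 64
42^36 ≡ 72
42^72 ≡ 1
Hence ord(42) = 72.

72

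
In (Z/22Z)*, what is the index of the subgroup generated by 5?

ord(5) | φ(22) = φ(2)·φ(11) = 1·10 = 10 = 2 · 5.
Divisors of 10: 1, 2, 5, 10.
Compute 5^d (mod 22) for the divisors d until we hit 1:
5^1 ≡ 5
5^2 ≡ 3
5^5 ≡ 1
The order of 5 is 5, so the subgroup it generates has 5 elements.
Index = |(Z/22Z)^×| / |⟨5⟩| = 10 / 5 = 2.

2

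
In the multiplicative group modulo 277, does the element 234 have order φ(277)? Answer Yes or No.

φ(277) = 277 − 1 = 276 = 2^2 · 3 · 23.
An element g generates (Z/277Z)^× iff g^(276/q) ≢ 1 (mod 277) for each prime q ∈ {2, 3, 23}.
234^138 ≡ 276 (mod 277)  [q = 2: ≢ 1 ✓]
234^92 ≡ 116 (mod 277)  [q = 3: ≢ 1 ✓]
234^12 ≡ 218 (mod 277)  [q = 23: ≢ 1 ✓]
Every test exponent gives a nontrivial residue, hence 234 generates the full group.

Yes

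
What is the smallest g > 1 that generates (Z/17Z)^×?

φ(17) = 17 − 1 = 16 = 2^4.
Test candidates g = 2, 3, … against the prime factors q ∈ {2} of φ(17): g is a generator iff g^(16/q) ≢ 1 for every such q.
g = 2: 2^8 ≡ 1 — hits 1, so not a primitive root.
g = 3: 3^8 ≡ 16 — none is 1, so 3 is a primitive root.
Hence the least primitive root of 17 is 3.

3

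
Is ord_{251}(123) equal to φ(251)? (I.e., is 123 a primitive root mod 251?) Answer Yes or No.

No

φ(251) = 251 − 1 = 250 = 2 · 5^3.
Test 123^(250/q) mod 251 for each prime factor q of 250:
123^125 ≡ 1 (mod 251)  [q = 2: ≡ 1 ✗]
123^50 ≡ 1 (mod 251)  [q = 5: ≡ 1 ✗]
123^125 ≡ 1 shows ord(123) | 125, strictly less than φ(251); not a primitive root.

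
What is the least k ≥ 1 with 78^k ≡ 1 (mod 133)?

Since 78 ∈ (Z/133Z)^×, its order divides φ(133) = φ(7·19) = (7−1)·(19−1) = 6·18 = 108 = 2^2 · 3^3.
Divisors of 108: 1, 2, 3, 4, 6, 9, 12, 18, 27, 36, 54, 108.
Check 78^d mod 133 for each divisor in increasing order:
78^1 ≡ 78 (mod 133)
78^2 ≡ 99 (mod 133)
78^3 ≡ 8 (mod 133)
78^4 ≡ 92 (mod 133)
78^6 ≡ 64 (mod 133)
78^9 ≡ 113 (mod 133)
78^12 ≡ 106 (mod 133)
78^18 ≡ 1 (mod 133) ✓
Therefore the multiplicative order of 78 modulo 133 is 18.

18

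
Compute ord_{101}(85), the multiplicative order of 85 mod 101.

50

By Lagrange's theorem, ord_101(85) divides φ(101) = 101 − 1 = 100 = 2^2 · 5^2.
Divisors of 100: 1, 2, 4, 5, 10, 20, 25, 50, 100.
Compute 85^d (mod 101) for the divisors d until we hit 1:
85^1 ≡ 85 (mod 101)
85^2 ≡ 54 (mod 101)
85^4 ≡ 88 (mod 101)
85^5 ≡ 6 (mod 101)
85^10 ≡ 36 (mod 101)
85^20 ≡ 84 (mod 101)
85^25 ≡ 100 (mod 101)
85^50 ≡ 1 (mod 101) ✓
So ord_101(85) = 50.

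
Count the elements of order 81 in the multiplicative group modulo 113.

φ(113) = 113 − 1 = 112 = 2^4 · 7.
In a cyclic group of order 112, there are φ(d) elements of order d for each divisor d of 112, and zero for non-divisors.
81 does not divide 112, so no element of (Z/113Z)^× has order 81.

0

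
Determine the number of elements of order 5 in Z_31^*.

φ(31) = 31 − 1 = 30 = 2 · 3 · 5.
In a cyclic group of order 30, there are φ(d) elements of order d for each divisor d of 30, and zero for non-divisors.
5 | 30, and φ(5) = 5 − 1 = 4.

4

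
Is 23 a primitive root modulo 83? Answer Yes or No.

φ(83) = 83 − 1 = 82 = 2 · 41.
Test 23^(82/q) mod 83 for each prime factor q of 82:
23^41 ≡ 1 (mod 83)  [q = 2: ≡ 1 ✗]
23^2 ≡ 31 (mod 83)  [q = 41: ≢ 1 ✓]
23^41 ≡ 1 shows ord(23) | 41, strictly less than φ(83); not a primitive root.

No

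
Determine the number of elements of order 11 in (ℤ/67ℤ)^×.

10

φ(67) = 67 − 1 = 66 = 2 · 3 · 11.
(Z/67Z)^× is cyclic (|G| = 66); a cyclic group of order m has exactly φ(d) elements of each order d | m, and none otherwise.
11 | 66, and φ(11) = 11 − 1 = 10.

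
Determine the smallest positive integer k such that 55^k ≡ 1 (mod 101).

By Lagrange's theorem, ord_101(55) divides φ(101) = 101 − 1 = 100 = 2^2 · 5^2.
Divisors of 100: 1, 2, 4, 5, 10, 20, 25, 50, 100.
Evaluate successive powers at the divisors of 100:
55^1 ≡ 55 (mod 101)
55^2 ≡ 96 (mod 101)
55^4 ≡ 25 (mod 101)
55^5 ≡ 62 (mod 101)
55^10 ≡ 6 (mod 101)
55^20 ≡ 36 (mod 101)
55^25 ≡ 10 (mod 101)
55^50 ≡ 100 (mod 101)
55^100 ≡ 1 (mod 101) ✓
Therefore the multiplicative order of 55 modulo 101 is 100.

100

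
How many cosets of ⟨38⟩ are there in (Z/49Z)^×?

Since 38 ∈ (Z/49Z)^×, its order divides φ(49) = φ(7^2) = 7·(7−1) = 42 = 2 · 3 · 7.
Divisors of 42: 1, 2, 3, 6, 7, 14, 21, 42.
Test each divisor d:
38^1 ≡ 38 (mod 49)
38^2 ≡ 23 (mod 49)
38^3 ≡ 41 (mod 49)
38^6 ≡ 15 (mod 49)
38^7 ≡ 31 (mod 49)
38^14 ≡ 30 (mod 49)
38^21 ≡ 48 (mod 49)
38^42 ≡ 1 (mod 49) ✓
Thus |⟨38⟩| = ord(38) = 42.
The index is φ(49) / ord(38) = 42 / 42 = 1.

1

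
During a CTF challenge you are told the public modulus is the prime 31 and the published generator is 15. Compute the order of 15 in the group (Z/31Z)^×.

Since 15 ∈ (Z/31Z)^×, its order divides φ(31) = 31 − 1 = 30 = 2 · 3 · 5.
Divisors of 30: 1, 2, 3, 5, 6, 10, 15, 30.
Test each divisor d:
15^1 ≡ 15 (mod 31)
15^2 ≡ 8 (mod 31)
15^3 ≡ 27 (mod 31)
15^5 ≡ 30 (mod 31)
15^6 ≡ 16 (mod 31)
15^10 ≡ 1 (mod 31) ✓
Therefore the multiplicative order of 15 modulo 31 is 10.

10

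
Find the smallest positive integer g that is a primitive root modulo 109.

φ(109) = 109 − 1 = 108 = 2^2 · 3^3.
Test candidates g = 2, 3, … against the prime factors q ∈ {2, 3} of φ(109): g is a generator iff g^(108/q) ≢ 1 for every such q.
g = 2: 2^54 ≡ 108; 2^36 ≡ 1 — hits 1, so not a primitive root.
g = 3: 3^54 ≡ 1 — hits 1, so not a primitive root.
g = 4: 4^54 ≡ 1 — hits 1, so not a primitive root.
g = 5: 5^54 ≡ 1 — hits 1, so not a primitive root.
g = 6: 6^54 ≡ 108; 6^36 ≡ 63 — none is 1, so 6 is a primitive root.
So 6 is the smallest generator of (Z/109Z)^×.

6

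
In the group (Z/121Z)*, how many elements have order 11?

10

φ(121) = φ(11^2) = 11·(11−1) = 110 = 2 · 5 · 11.
(Z/121Z)^× is cyclic (|G| = 110); a cyclic group of order m has exactly φ(d) elements of each order d | m, and none otherwise.
11 | 110, and φ(11) = 11 − 1 = 10.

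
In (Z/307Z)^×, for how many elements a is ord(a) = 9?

6

φ(307) = 307 − 1 = 306 = 2 · 3^2 · 17.
Since (Z/307Z)^× is cyclic of order 306, the number of elements of order d is φ(d) when d | 306 and 0 otherwise.
9 = 3^2 divides 306, and φ(9) = 6.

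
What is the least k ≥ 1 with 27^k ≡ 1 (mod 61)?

10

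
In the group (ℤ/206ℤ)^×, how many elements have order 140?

φ(206) = φ(2)·φ(103) = 1·102 = 102 = 2 · 3 · 17.
(Z/206Z)^× is cyclic (|G| = 102); a cyclic group of order m has exactly φ(d) elements of each order d | m, and none otherwise.
140 does not divide 102, so no element of (Z/206Z)^× has order 140.

0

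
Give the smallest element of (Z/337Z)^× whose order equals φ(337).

φ(337) = 337 − 1 = 336 = 2^4 · 3 · 7.
g is a primitive root iff g^(336/q) ≢ 1 (mod 337) for each prime q ∈ {2, 3, 7}.
g = 2: 2^168 ≡ 1 — hits 1, so not a primitive root.
g = 3: 3^168 ≡ 1 — hits 1, so not a primitive root.
g = 4: 4^168 ≡ 1 — hits 1, so not a primitive root.
g = 5: 5^168 ≡ 336; 5^112 ≡ 1 — hits 1, so not a primitive root.
g = 6: 6^168 ≡ 1 — hits 1, so not a primitive root.
g = 7: 7^168 ≡ 1 — hits 1, so not a primitive root.
g = 8: 8^168 ≡ 1 — hits 1, so not a primitive root.
g = 9: 9^168 ≡ 1 — hits 1, so not a primitive root.
g = 10: 10^168 ≡ 336; 10^112 ≡ 128; 10^48 ≡ 175 — none is 1, so 10 is a primitive root.
Hence the least primitive root of 337 is 10.

10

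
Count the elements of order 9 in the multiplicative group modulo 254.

6

φ(254) = φ(2)·φ(127) = 1·126 = 126 = 2 · 3^2 · 7.
In a cyclic group of order 126, there are φ(d) elements of order d for each divisor d of 126, and zero for non-divisors.
9 = 3^2 divides 126, and φ(9) = 6.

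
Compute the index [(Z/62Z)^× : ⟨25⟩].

10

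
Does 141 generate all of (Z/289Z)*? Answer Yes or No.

Yes

φ(289) = φ(17^2) = 17·(17−1) = 272 = 2^4 · 17.
It suffices to check that the order of 141 is not a proper divisor of 272: compute 141^(272/q) for q ∈ {2, 17}.
141^136 ≡ 288 (mod 289)  [q = 2: ≢ 1 ✓]
141^16 ≡ 120 (mod 289)  [q = 17: ≢ 1 ✓]
None equal 1, so ord_289(141) = 272: 141 is a primitive root.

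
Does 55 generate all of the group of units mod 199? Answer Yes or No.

No

φ(199) = 199 − 1 = 198 = 2 · 3^2 · 11.
An element g generates (Z/199Z)^× iff g^(198/q) ≢ 1 (mod 199) for each prime q ∈ {2, 3, 11}.
55^99 ≡ 198 (mod 199)  [q = 2: ≢ 1 ✓]
55^66 ≡ 1 (mod 199)  [q = 3: ≡ 1 ✗]
55^18 ≡ 63 (mod 199)  [q = 11: ≢ 1 ✓]
Since 55^66 ≡ 1, the order of 55 divides 66 < 198, so 55 is not a primitive root.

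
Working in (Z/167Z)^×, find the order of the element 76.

By Lagrange's theorem, ord_167(76) divides φ(167) = 167 − 1 = 166 = 2 · 83.
Divisors of 166: 1, 2, 83, 166.
Compute 76^d (mod 167) for the divisors d until we hit 1:
76^1 ≡ 76
76^2 ≡ 98
76^83 ≡ 1
Hence ord(76) = 83.

83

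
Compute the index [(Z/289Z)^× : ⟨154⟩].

16

ord(154) | φ(289) = φ(17^2) = 17·(17−1) = 272 = 2^4 · 17.
Divisors of 272: 1, 2, 4, 8, 16, 17, 34, 68, 136, 272.
Test each divisor d:
154^1 ≡ 154 (mod 289)
154^2 ≡ 18 (mod 289)
154^4 ≡ 35 (mod 289)
154^8 ≡ 69 (mod 289)
154^16 ≡ 137 (mod 289)
154^17 ≡ 1 (mod 289) ✓
The order of 154 is 17, so the subgroup it generates has 17 elements.
Index = |(Z/289Z)^×| / |⟨154⟩| = 272 / 17 = 16.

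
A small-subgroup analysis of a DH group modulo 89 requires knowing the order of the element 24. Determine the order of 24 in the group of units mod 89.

88

By Lagrange's theorem, ord_89(24) divides φ(89) = 89 − 1 = 88 = 2^3 · 11.
Divisors of 88: 1, 2, 4, 8, 11, 22, 44, 88.
Check 24^d mod 89 for each divisor in increasing order:
24^1 ≡ 24 (mod 89)
24^2 ≡ 42 (mod 89)
24^4 ≡ 73 (mod 89)
24^8 ≡ 78 (mod 89)
24^11 ≡ 37 (mod 89)
24^22 ≡ 34 (mod 89)
24^44 ≡ 88 (mod 89)
24^88 ≡ 1 (mod 89) ✓
The smallest such exponent is 88, so the order of 24 is 88.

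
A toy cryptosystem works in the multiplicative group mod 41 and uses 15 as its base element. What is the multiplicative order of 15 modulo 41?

40

By Lagrange's theorem, ord_41(15) divides φ(41) = 41 − 1 = 40 = 2^3 · 5.
Divisors of 40: 1, 2, 4, 5, 8, 10, 20, 40.
Check 15^d mod 41 for each divisor in increasing order:
15^1 ≡ 15 (mod 41)
15^2 ≡ 20 (mod 41)
15^4 ≡ 31 (mod 41)
15^5 ≡ 14 (mod 41)
15^8 ≡ 18 (mod 41)
15^10 ≡ 32 (mod 41)
15^20 ≡ 40 (mod 41)
15^40 ≡ 1 (mod 41) ✓
Therefore the multiplicative order of 15 modulo 41 is 40.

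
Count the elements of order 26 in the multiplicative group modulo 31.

0

φ(31) = 31 − 1 = 30 = 2 · 3 · 5.
In a cyclic group of order 30, there are φ(d) elements of order d for each divisor d of 30, and zero for non-divisors.
Since 26 ∤ 30, the count is 0.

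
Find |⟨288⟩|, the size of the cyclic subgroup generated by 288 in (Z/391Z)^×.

22

ord(288) | φ(391) = φ(17·23) = (17−1)·(23−1) = 16·22 = 352 = 2^5 · 11.
Divisors of 352: 1, 2, 4, 8, 11, 16, 22, 32, 44, 88, 176, 352.
Compute 288^d (mod 391) for the divisors d until we hit 1:
288^1 ≡ 288 (mod 391)
288^2 ≡ 52 (mod 391)
288^4 ≡ 358 (mod 391)
288^8 ≡ 307 (mod 391)
288^11 ≡ 254 (mod 391)
288^16 ≡ 18 (mod 391)
288^22 ≡ 1 (mod 391) ✓
The smallest such exponent is 22, so the order of 288 is 22.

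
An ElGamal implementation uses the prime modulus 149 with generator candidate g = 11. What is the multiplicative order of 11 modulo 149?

148

Since 11 ∈ (Z/149Z)^×, its order divides φ(149) = 149 − 1 = 148 = 2^2 · 37.
Divisors of 148: 1, 2, 4, 37, 74, 148.
Compute 11^d (mod 149) for the divisors d until we hit 1:
11^1 ≡ 11
11^2 ≡ 121
11^4 ≡ 39
11^37 ≡ 105
11^74 ≡ 148
11^148 ≡ 1
So ord_149(11) = 148.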